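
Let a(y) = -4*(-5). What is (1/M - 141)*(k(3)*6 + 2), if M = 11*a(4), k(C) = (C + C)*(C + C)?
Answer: -3381071/110 ≈ -30737.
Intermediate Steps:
k(C) = 4*C² (k(C) = (2*C)*(2*C) = 4*C²)
a(y) = 20
M = 220 (M = 11*20 = 220)
(1/M - 141)*(k(3)*6 + 2) = (1/220 - 141)*((4*3²)*6 + 2) = (1/220 - 141)*((4*9)*6 + 2) = -31019*(36*6 + 2)/220 = -31019*(216 + 2)/220 = -31019/220*218 = -3381071/110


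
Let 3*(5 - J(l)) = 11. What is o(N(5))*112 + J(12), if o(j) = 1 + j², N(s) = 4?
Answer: 5716/3 ≈ 1905.3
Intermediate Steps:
J(l) = 4/3 (J(l) = 5 - ⅓*11 = 5 - 11/3 = 4/3)
o(N(5))*112 + J(12) = (1 + 4²)*112 + 4/3 = (1 + 16)*112 + 4/3 = 17*112 + 4/3 = 1904 + 4/3 = 5716/3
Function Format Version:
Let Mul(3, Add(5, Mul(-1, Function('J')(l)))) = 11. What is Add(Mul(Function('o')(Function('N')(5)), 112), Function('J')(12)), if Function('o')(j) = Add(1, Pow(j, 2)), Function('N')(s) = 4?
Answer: Rational(5716, 3) ≈ 1905.3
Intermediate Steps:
Function('J')(l) = Rational(4, 3) (Function('J')(l) = Add(5, Mul(Rational(-1, 3), 11)) = Add(5, Rational(-11, 3)) = Rational(4, 3))
Add(Mul(Function('o')(Function('N')(5)), 112), Function('J')(12)) = Add(Mul(Add(1, Pow(4, 2)), 112), Rational(4, 3)) = Add(Mul(Add(1, 16), 112), Rational(4, 3)) = Add(Mul(17, 112), Rational(4, 3)) = Add(1904, Rational(4, 3)) = Rational(5716, 3)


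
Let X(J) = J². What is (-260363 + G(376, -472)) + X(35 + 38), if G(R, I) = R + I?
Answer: -255130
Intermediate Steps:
G(R, I) = I + R
(-260363 + G(376, -472)) + X(35 + 38) = (-260363 + (-472 + 376)) + (35 + 38)² = (-260363 - 96) + 73² = -260459 + 5329 = -255130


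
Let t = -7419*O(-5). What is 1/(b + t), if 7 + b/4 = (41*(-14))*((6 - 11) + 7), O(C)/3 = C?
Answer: 1/106665 ≈ 9.3751e-6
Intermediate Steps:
O(C) = 3*C
b = -4620 (b = -28 + 4*((41*(-14))*((6 - 11) + 7)) = -28 + 4*(-574*(-5 + 7)) = -28 + 4*(-574*2) = -28 + 4*(-1148) = -28 - 4592 = -4620)
t = 111285 (t = -22257*(-5) = -7419*(-15) = 111285)
1/(b + t) = 1/(-4620 + 111285) = 1/106665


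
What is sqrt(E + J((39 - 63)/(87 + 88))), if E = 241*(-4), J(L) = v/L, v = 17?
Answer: I*sqrt(156666)/12 ≈ 32.984*I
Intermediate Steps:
J(L) = 17/L
E = -964
sqrt(E + J((39 - 63)/(87 + 88))) = sqrt(-964 + 17/(((39 - 63)/(87 + 88)))) = sqrt(-964 + 17/((-24/175))) = sqrt(-964 + 17/((-24*1/175))) = sqrt(-964 + 17/(-24/175)) = sqrt(-964 + 17*(-175/24)) = sqrt(-964 - 2975/24) = sqrt(-26111/24) = I*sqrt(156666)/12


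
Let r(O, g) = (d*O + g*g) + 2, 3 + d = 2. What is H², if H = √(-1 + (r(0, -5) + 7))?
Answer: 33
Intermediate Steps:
d = -1 (d = -3 + 2 = -1)
r(O, g) = 2 + g² - O (r(O, g) = (-O + g*g) + 2 = (-O + g²) + 2 = (g² - O) + 2 = 2 + g² - O)
H = √33 (H = √(-1 + ((2 + (-5)² - 1*0) + 7)) = √(-1 + ((2 + 25 + 0) + 7)) = √(-1 + (27 + 7)) = √(-1 + 34) = √33 ≈ 5.7446)
H² = (√33)² = 33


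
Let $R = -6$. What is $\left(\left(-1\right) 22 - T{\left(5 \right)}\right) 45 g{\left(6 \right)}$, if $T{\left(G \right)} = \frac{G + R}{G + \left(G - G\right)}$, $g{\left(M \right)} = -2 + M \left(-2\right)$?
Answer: $13734$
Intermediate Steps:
$g{\left(M \right)} = -2 - 2 M$
$T{\left(G \right)} = \frac{-6 + G}{G}$ ($T{\left(G \right)} = \frac{G - 6}{G + \left(G - G\right)} = \frac{-6 + G}{G + 0} = \frac{-6 + G}{G}$)
$\left(\left(-1\right) 22 - T{\left(5 \right)}\right) 45 g{\left(6 \right)} = \left(\left(-1\right) 22 - \frac{-6 + 5}{5}\right) 45 \left(-2 - 12\right) = \left(-22 - \frac{1}{5} \left(-1\right)\right) 45 \left(-2 - 12\right) = \left(-22 - - \frac{1}{5}\right) 45 \left(-14\right) = \left(-22 + \frac{1}{5}\right) 45 \left(-14\right) = \left(- \frac{109}{5}\right) 45 \left(-14\right) = \left(-981\right) \left(-14\right) = 13734$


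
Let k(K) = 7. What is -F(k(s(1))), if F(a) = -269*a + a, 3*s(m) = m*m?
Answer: 1876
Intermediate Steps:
s(m) = m**2/3 (s(m) = (m*m)/3 = m**2/3)
F(a) = -268*a
-F(k(s(1))) = -(-268)*7 = -1*(-1876) = 1876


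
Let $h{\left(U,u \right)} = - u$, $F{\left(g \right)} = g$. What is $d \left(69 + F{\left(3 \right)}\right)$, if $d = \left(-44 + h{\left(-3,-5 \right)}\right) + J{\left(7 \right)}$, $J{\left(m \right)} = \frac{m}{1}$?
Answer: $-2304$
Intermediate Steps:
$J{\left(m \right)} = m$ ($J{\left(m \right)} = m 1 = m$)
$d = -32$ ($d = \left(-44 - -5\right) + 7 = \left(-44 + 5\right) + 7 = -39 + 7 = -32$)
$d \left(69 + F{\left(3 \right)}\right) = - 32 \left(69 + 3\right) = \left(-32\right) 72 = -2304$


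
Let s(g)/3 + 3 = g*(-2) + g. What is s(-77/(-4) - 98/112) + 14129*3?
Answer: 338583/8 ≈ 42323.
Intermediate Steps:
s(g) = -9 - 3*g (s(g) = -9 + 3*(g*(-2) + g) = -9 + 3*(-2*g + g) = -9 + 3*(-g) = -9 - 3*g)
s(-77/(-4) - 98/112) + 14129*3 = (-9 - 3*(-77/(-4) - 98/112)) + 14129*3 = (-9 - 3*(-77*(-¼) - 98*1/112)) + 42387 = (-9 - 3*(77/4 - 7/8)) + 42387 = (-9 - 3*147/8) + 42387 = (-9 - 441/8) + 42387 = -513/8 + 42387 = 338583/8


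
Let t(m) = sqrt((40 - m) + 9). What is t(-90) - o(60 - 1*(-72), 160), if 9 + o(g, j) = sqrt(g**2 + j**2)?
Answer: 9 + sqrt(139) - 4*sqrt(2689) ≈ -186.63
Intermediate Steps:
o(g, j) = -9 + sqrt(g**2 + j**2)
t(m) = sqrt(49 - m)
t(-90) - o(60 - 1*(-72), 160) = sqrt(49 - 1*(-90)) - (-9 + sqrt((60 - 1*(-72))**2 + 160**2)) = sqrt(49 + 90) - (-9 + sqrt((60 + 72)**2 + 25600)) = sqrt(139) - (-9 + sqrt(132**2 + 25600)) = sqrt(139) - (-9 + sqrt(17424 + 25600)) = sqrt(139) - (-9 + sqrt(43024)) = sqrt(139) - (-9 + 4*sqrt(2689)) = sqrt(139) + (9 - 4*sqrt(2689)) = 9 + sqrt(139) - 4*sqrt(2689)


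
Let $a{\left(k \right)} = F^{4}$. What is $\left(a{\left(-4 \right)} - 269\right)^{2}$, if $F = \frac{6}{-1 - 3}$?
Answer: $\frac{17833729}{256} \approx 69663.0$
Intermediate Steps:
$F = - \frac{3}{2}$ ($F = \frac{6}{-4} = 6 \left(- \frac{1}{4}\right) = - \frac{3}{2} \approx -1.5$)
$a{\left(k \right)} = \frac{81}{16}$ ($a{\left(k \right)} = \left(- \frac{3}{2}\right)^{4} = \frac{81}{16}$)
$\left(a{\left(-4 \right)} - 269\right)^{2} = \left(\frac{81}{16} - 269\right)^{2} = \left(- \frac{4223}{16}\right)^{2} = \frac{17833729}{256}$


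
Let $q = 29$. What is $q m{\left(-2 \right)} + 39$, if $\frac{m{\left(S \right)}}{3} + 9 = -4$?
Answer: $-1092$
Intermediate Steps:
$m{\left(S \right)} = -39$ ($m{\left(S \right)} = -27 + 3 \left(-4\right) = -27 - 12 = -39$)
$q m{\left(-2 \right)} + 39 = 29 \left(-39\right) + 39 = -1131 + 39 = -1092$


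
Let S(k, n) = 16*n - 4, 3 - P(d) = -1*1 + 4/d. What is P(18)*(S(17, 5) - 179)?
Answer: -3502/9 ≈ -389.11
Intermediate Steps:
P(d) = 4 - 4/d (P(d) = 3 - (-1*1 + 4/d) = 3 - (-1 + 4/d) = 3 + (1 - 4/d) = 4 - 4/d)
S(k, n) = -4 + 16*n
P(18)*(S(17, 5) - 179) = (4 - 4/18)*((-4 + 16*5) - 179) = (4 - 4*1/18)*((-4 + 80) - 179) = (4 - 2/9)*(76 - 179) = (34/9)*(-103) = -3502/9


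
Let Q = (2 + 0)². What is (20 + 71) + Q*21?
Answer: 175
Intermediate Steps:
Q = 4 (Q = 2² = 4)
(20 + 71) + Q*21 = (20 + 71) + 4*21 = 91 + 84 = 175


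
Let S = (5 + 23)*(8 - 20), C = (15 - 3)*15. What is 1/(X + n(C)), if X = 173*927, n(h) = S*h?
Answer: 1/99891 ≈ 1.0011e-5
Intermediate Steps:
C = 180 (C = 12*15 = 180)
S = -336 (S = 28*(-12) = -336)
n(h) = -336*h
X = 160371
1/(X + n(C)) = 1/(160371 - 336*180) = 1/(160371 - 60480) = 1/99891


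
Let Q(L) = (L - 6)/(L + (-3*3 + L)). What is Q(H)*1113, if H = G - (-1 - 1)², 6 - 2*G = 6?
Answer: 11130/17 ≈ 654.71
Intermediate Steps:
G = 0 (G = 3 - ½*6 = 3 - 3 = 0)
H = -4 (H = 0 - (-1 - 1)² = 0 - 1*(-2)² = 0 - 1*4 = 0 - 4 = -4)
Q(L) = (-6 + L)/(-9 + 2*L) (Q(L) = (-6 + L)/(L + (-9 + L)) = (-6 + L)/(-9 + 2*L))
Q(H)*1113 = ((-6 - 4)/(-9 + 2*(-4)))*1113 = (-10/(-9 - 8))*1113 = (-10/(-17))*1113 = -1/17*(-10)*1113 = (10/17)*1113 = 11130/17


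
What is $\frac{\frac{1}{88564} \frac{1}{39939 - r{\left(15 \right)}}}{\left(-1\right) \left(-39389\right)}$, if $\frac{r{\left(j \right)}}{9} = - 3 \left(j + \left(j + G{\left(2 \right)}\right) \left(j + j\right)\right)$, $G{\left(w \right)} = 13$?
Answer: $\frac{1}{219855908685504} \approx 4.5484 \cdot 10^{-15}$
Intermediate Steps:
$r{\left(j \right)} = - 27 j - 54 j \left(13 + j\right)$ ($r{\left(j \right)} = 9 \left(- 3 \left(j + \left(j + 13\right) \left(j + j\right)\right)\right) = 9 \left(- 3 \left(j + \left(13 + j\right) 2 j\right)\right) = 9 \left(- 3 \left(j + 2 j \left(13 + j\right)\right)\right) = 9 \left(- 3 j - 6 j \left(13 + j\right)\right) = - 27 j - 54 j \left(13 + j\right)$)
$\frac{\frac{1}{88564} \frac{1}{39939 - r{\left(15 \right)}}}{\left(-1\right) \left(-39389\right)} = \frac{\frac{1}{88564} \frac{1}{39939 - \left(-27\right) 15 \left(27 + 2 \cdot 15\right)}}{\left(-1\right) \left(-39389\right)} = \frac{\frac{1}{88564} \frac{1}{39939 - \left(-27\right) 15 \left(27 + 30\right)}}{39389} = \frac{1}{88564 \left(39939 - \left(-27\right) 15 \cdot 57\right)} \frac{1}{39389} = \frac{1}{88564 \left(39939 - -23085\right)} \frac{1}{39389} = \frac{1}{88564 \left(39939 + 23085\right)} \frac{1}{39389} = \frac{1}{88564 \cdot 63024} \cdot \frac{1}{39389} = \frac{1}{88564} \cdot \frac{1}{63024} \cdot \frac{1}{39389} = \frac{1}{5581657536} \cdot \frac{1}{39389} = \frac{1}{219855908685504}$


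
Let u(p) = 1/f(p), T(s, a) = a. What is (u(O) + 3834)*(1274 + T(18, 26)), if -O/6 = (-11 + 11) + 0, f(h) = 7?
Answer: 34890700/7 ≈ 4.9844e+6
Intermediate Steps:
O = 0 (O = -6*((-11 + 11) + 0) = -6*(0 + 0) = -6*0 = 0)
u(p) = ⅐ (u(p) = 1/7 = ⅐)
(u(O) + 3834)*(1274 + T(18, 26)) = (⅐ + 3834)*(1274 + 26) = (26839/7)*1300 = 34890700/7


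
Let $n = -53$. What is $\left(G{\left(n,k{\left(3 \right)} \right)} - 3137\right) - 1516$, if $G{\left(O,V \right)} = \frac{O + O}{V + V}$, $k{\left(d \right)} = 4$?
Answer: $- \frac{18665}{4} \approx -4666.3$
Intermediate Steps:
$G{\left(O,V \right)} = \frac{O}{V}$ ($G{\left(O,V \right)} = \frac{2 O}{2 V} = 2 O \frac{1}{2 V} = \frac{O}{V}$)
$\left(G{\left(n,k{\left(3 \right)} \right)} - 3137\right) - 1516 = \left(- \frac{53}{4} - 3137\right) - 1516 = - \frac{12601}{4} - 1516 = - \frac{18665}{4}$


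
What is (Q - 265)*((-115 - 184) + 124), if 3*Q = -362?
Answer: 202475/3 ≈ 67492.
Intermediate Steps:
Q = -362/3 (Q = (⅓)*(-362) = -362/3 ≈ -120.67)
(Q - 265)*((-115 - 184) + 124) = (-362/3 - 265)*((-115 - 184) + 124) = -1157*(-299 + 124)/3 = -1157/3*(-175) = 202475/3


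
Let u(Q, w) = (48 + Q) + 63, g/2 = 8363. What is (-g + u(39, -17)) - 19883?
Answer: -36459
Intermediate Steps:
g = 16726 (g = 2*8363 = 16726)
u(Q, w) = 111 + Q
(-g + u(39, -17)) - 19883 = (-1*16726 + (111 + 39)) - 19883 = (-16726 + 150) - 19883 = -16576 - 19883 = -36459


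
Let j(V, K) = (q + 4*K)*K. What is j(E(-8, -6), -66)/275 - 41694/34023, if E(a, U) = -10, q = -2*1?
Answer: 17752786/283525 ≈ 62.615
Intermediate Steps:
q = -2
j(V, K) = K*(-2 + 4*K) (j(V, K) = (-2 + 4*K)*K = K*(-2 + 4*K))
j(E(-8, -6), -66)/275 - 41694/34023 = (2*(-66)*(-1 + 2*(-66)))/275 - 41694/34023 = (2*(-66)*(-1 - 132))*(1/275) - 41694*1/34023 = (2*(-66)*(-133))*(1/275) - 13898/11341 = 17556*(1/275) - 13898/11341 = 1596/25 - 13898/11341 = 17752786/283525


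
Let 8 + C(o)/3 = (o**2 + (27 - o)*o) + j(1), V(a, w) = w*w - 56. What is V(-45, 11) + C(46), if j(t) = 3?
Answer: 3776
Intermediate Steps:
V(a, w) = -56 + w**2 (V(a, w) = w**2 - 56 = -56 + w**2)
C(o) = -15 + 3*o**2 + 3*o*(27 - o) (C(o) = -24 + 3*((o**2 + (27 - o)*o) + 3) = -24 + 3*((o**2 + o*(27 - o)) + 3) = -24 + 3*(3 + o**2 + o*(27 - o)) = -24 + (9 + 3*o**2 + 3*o*(27 - o)) = -15 + 3*o**2 + 3*o*(27 - o))
V(-45, 11) + C(46) = (-56 + 11**2) + (-15 + 81*46) = (-56 + 121) + (-15 + 3726) = 65 + 3711 = 3776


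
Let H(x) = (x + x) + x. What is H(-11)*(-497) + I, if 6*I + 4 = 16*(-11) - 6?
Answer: 16370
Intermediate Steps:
I = -31 (I = -⅔ + (16*(-11) - 6)/6 = -⅔ + (-176 - 6)/6 = -⅔ + (⅙)*(-182) = -⅔ - 91/3 = -31)
H(x) = 3*x (H(x) = 2*x + x = 3*x)
H(-11)*(-497) + I = (3*(-11))*(-497) - 31 = -33*(-497) - 31 = 16401 - 31 = 16370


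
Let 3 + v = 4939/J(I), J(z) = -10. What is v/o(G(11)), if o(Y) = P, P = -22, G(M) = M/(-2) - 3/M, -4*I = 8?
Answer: 4969/220 ≈ 22.586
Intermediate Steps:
I = -2 (I = -1/4*8 = -2)
G(M) = -3/M - M/2 (G(M) = M*(-1/2) - 3/M = -M/2 - 3/M = -3/M - M/2)
o(Y) = -22
v = -4969/10 (v = -3 + 4939/(-10) = -3 + 4939*(-1/10) = -3 - 4939/10 = -4969/10 ≈ -496.90)
v/o(G(11)) = -4969/10/(-22) = -4969/10*(-1/22) = 4969/220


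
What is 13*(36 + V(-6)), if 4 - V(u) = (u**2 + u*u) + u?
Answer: -338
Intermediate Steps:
V(u) = 4 - u - 2*u**2 (V(u) = 4 - ((u**2 + u*u) + u) = 4 - ((u**2 + u**2) + u) = 4 - (2*u**2 + u) = 4 - (u + 2*u**2) = 4 + (-u - 2*u**2) = 4 - u - 2*u**2)
13*(36 + V(-6)) = 13*(36 + (4 - 1*(-6) - 2*(-6)**2)) = 13*(36 + (4 + 6 - 2*36)) = 13*(36 + (4 + 6 - 72)) = 13*(36 - 62) = 13*(-26) = -338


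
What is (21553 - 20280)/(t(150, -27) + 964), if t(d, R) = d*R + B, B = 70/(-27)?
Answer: -34371/83392 ≈ -0.41216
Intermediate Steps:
B = -70/27 (B = 70*(-1/27) = -70/27 ≈ -2.5926)
t(d, R) = -70/27 + R*d (t(d, R) = d*R - 70/27 = R*d - 70/27 = -70/27 + R*d)
(21553 - 20280)/(t(150, -27) + 964) = (21553 - 20280)/((-70/27 - 27*150) + 964) = 1273/((-70/27 - 4050) + 964) = 1273/(-109420/27 + 964) = 1273/(-83392/27) = 1273*(-27/83392) = -34371/83392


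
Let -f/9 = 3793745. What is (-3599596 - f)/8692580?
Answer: 30544109/8692580 ≈ 3.5138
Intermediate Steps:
f = -34143705 (f = -9*3793745 = -34143705)
(-3599596 - f)/8692580 = (-3599596 - 1*(-34143705))/8692580 = (-3599596 + 34143705)*(1/8692580) = 30544109*(1/8692580) = 30544109/8692580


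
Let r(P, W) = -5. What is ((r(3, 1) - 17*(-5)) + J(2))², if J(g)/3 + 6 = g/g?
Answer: 4225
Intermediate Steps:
J(g) = -15 (J(g) = -18 + 3*(g/g) = -18 + 3*1 = -18 + 3 = -15)
((r(3, 1) - 17*(-5)) + J(2))² = ((-5 - 17*(-5)) - 15)² = ((-5 + 85) - 15)² = (80 - 15)² = 65² = 4225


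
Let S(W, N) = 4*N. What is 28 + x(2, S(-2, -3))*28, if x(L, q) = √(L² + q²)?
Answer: 28 + 56*√37 ≈ 368.63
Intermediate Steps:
28 + x(2, S(-2, -3))*28 = 28 + √(2² + (4*(-3))²)*28 = 28 + √(4 + (-12)²)*28 = 28 + √(4 + 144)*28 = 28 + √148*28 = 28 + (2*√37)*28 = 28 + 56*√37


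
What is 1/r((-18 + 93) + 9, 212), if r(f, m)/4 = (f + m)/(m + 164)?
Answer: 47/148 ≈ 0.31757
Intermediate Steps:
r(f, m) = 4*(f + m)/(164 + m) (r(f, m) = 4*((f + m)/(m + 164)) = 4*((f + m)/(164 + m)) = 4*(f + m)/(164 + m))
1/r((-18 + 93) + 9, 212) = 1/(4*(((-18 + 93) + 9) + 212)/(164 + 212)) = 1/(4*((75 + 9) + 212)/376) = 1/(4*(1/376)*(84 + 212)) = 1/(4*(1/376)*296) = 1/(148/47) = 47/148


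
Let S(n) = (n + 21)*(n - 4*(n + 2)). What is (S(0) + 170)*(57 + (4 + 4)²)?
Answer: 242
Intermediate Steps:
S(n) = (-8 - 3*n)*(21 + n) (S(n) = (21 + n)*(n - 4*(2 + n)) = (21 + n)*(n + (-8 - 4*n)) = (21 + n)*(-8 - 3*n) = (-8 - 3*n)*(21 + n))
(S(0) + 170)*(57 + (4 + 4)²) = ((-168 - 71*0 - 3*0²) + 170)*(57 + (4 + 4)²) = ((-168 + 0 - 3*0) + 170)*(57 + 8²) = ((-168 + 0 + 0) + 170)*(57 + 64) = (-168 + 170)*121 = 2*121 = 242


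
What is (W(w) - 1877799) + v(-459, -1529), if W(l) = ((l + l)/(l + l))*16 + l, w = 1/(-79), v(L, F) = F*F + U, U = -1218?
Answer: 36248359/79 ≈ 4.5884e+5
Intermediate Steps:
v(L, F) = -1218 + F² (v(L, F) = F*F - 1218 = F² - 1218 = -1218 + F²)
w = -1/79 ≈ -0.012658
W(l) = 16 + l (W(l) = ((2*l)/((2*l)))*16 + l = ((2*l)*(1/(2*l)))*16 + l = 1*16 + l = 16 + l)
(W(w) - 1877799) + v(-459, -1529) = ((16 - 1/79) - 1877799) + (-1218 + (-1529)²) = (1263/79 - 1877799) + (-1218 + 2337841) = -148344858/79 + 2336623 = 36248359/79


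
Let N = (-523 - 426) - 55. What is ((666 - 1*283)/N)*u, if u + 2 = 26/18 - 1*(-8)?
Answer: -25661/9036 ≈ -2.8399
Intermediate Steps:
N = -1004 (N = -949 - 55 = -1004)
u = 67/9 (u = -2 + (26/18 - 1*(-8)) = -2 + (26*(1/18) + 8) = -2 + (13/9 + 8) = -2 + 85/9 = 67/9 ≈ 7.4444)
((666 - 1*283)/N)*u = ((666 - 1*283)/(-1004))*(67/9) = ((666 - 283)*(-1/1004))*(67/9) = (383*(-1/1004))*(67/9) = -383/1004*67/9 = -25661/9036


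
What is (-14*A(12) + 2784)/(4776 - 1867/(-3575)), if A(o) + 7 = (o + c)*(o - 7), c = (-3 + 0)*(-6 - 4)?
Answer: -207350/17076067 ≈ -0.012143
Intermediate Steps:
c = 30 (c = -3*(-10) = 30)
A(o) = -7 + (-7 + o)*(30 + o) (A(o) = -7 + (o + 30)*(o - 7) = -7 + (30 + o)*(-7 + o) = -7 + (-7 + o)*(30 + o))
(-14*A(12) + 2784)/(4776 - 1867/(-3575)) = (-14*(-217 + 12² + 23*12) + 2784)/(4776 - 1867/(-3575)) = (-14*(-217 + 144 + 276) + 2784)/(4776 - 1867*(-1/3575)) = (-14*203 + 2784)/(4776 + 1867/3575) = (-2842 + 2784)/(17076067/3575) = -58*3575/17076067 = -207350/17076067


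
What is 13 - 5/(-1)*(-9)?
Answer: -32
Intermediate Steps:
13 - 5/(-1)*(-9) = 13 - 5*(-1)*(-9) = 13 + 5*(-9) = 13 - 45 = -32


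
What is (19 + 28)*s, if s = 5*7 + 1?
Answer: 1692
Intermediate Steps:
s = 36 (s = 35 + 1 = 36)
(19 + 28)*s = (19 + 28)*36 = 47*36 = 1692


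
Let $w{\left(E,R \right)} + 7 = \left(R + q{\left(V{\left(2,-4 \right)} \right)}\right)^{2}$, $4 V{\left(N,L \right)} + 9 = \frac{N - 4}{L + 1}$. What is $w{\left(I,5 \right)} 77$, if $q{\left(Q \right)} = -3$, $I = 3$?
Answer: $-231$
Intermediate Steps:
$V{\left(N,L \right)} = - \frac{9}{4} + \frac{-4 + N}{4 \left(1 + L\right)}$ ($V{\left(N,L \right)} = - \frac{9}{4} + \frac{\left(N - 4\right) \frac{1}{L + 1}}{4} = - \frac{9}{4} + \frac{\left(-4 + N\right) \frac{1}{1 + L}}{4} = - \frac{9}{4} + \frac{\frac{1}{1 + L} \left(-4 + N\right)}{4} = - \frac{9}{4} + \frac{-4 + N}{4 \left(1 + L\right)}$)
$w{\left(E,R \right)} = -7 + \left(-3 + R\right)^{2}$ ($w{\left(E,R \right)} = -7 + \left(R - 3\right)^{2} = -7 + \left(-3 + R\right)^{2}$)
$w{\left(I,5 \right)} 77 = \left(-7 + \left(-3 + 5\right)^{2}\right) 77 = \left(-7 + 2^{2}\right) 77 = \left(-7 + 4\right) 77 = \left(-3\right) 77 = -231$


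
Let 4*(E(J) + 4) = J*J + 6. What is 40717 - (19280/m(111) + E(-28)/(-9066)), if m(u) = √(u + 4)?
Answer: 246093677/6044 - 3856*√115/23 ≈ 38919.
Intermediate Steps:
E(J) = -5/2 + J²/4 (E(J) = -4 + (J*J + 6)/4 = -4 + (J² + 6)/4 = -4 + (6 + J²)/4 = -4 + (3/2 + J²/4) = -5/2 + J²/4)
m(u) = √(4 + u)
40717 - (19280/m(111) + E(-28)/(-9066)) = 40717 - (19280/(√(4 + 111)) + (-5/2 + (¼)*(-28)²)/(-9066)) = 40717 - (19280/(√115) + (-5/2 + (¼)*784)*(-1/9066)) = 40717 - (19280*(√115/115) + (-5/2 + 196)*(-1/9066)) = 40717 - (3856*√115/23 + (387/2)*(-1/9066)) = 40717 - (3856*√115/23 - 129/6044) = 40717 - (-129/6044 + 3856*√115/23) = 40717 + (129/6044 - 3856*√115/23) = 246093677/6044 - 3856*√115/23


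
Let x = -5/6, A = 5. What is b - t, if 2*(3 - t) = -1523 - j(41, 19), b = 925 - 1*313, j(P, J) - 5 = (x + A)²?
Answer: -11785/72 ≈ -163.68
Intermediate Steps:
x = -⅚ (x = -5*⅙ = -⅚ ≈ -0.83333)
j(P, J) = 805/36 (j(P, J) = 5 + (-⅚ + 5)² = 5 + (25/6)² = 5 + 625/36 = 805/36)
b = 612 (b = 925 - 313 = 612)
t = 55849/72 (t = 3 - (-1523 - 1*805/36)/2 = 3 - (-1523 - 805/36)/2 = 3 - ½*(-55633/36) = 3 + 55633/72 = 55849/72 ≈ 775.68)
b - t = 612 - 1*55849/72 = 612 - 55849/72 = -11785/72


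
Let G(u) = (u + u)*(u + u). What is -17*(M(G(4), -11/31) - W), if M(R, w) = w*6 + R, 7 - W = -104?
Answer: 25891/31 ≈ 835.19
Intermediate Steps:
W = 111 (W = 7 - 1*(-104) = 7 + 104 = 111)
G(u) = 4*u**2 (G(u) = (2*u)*(2*u) = 4*u**2)
M(R, w) = R + 6*w (M(R, w) = 6*w + R = R + 6*w)
-17*(M(G(4), -11/31) - W) = -17*((4*4**2 + 6*(-11/31)) - 1*111) = -17*((4*16 + 6*(-11*1/31)) - 111) = -17*((64 + 6*(-11/31)) - 111) = -17*((64 - 66/31) - 111) = -17*(1918/31 - 111) = -17*(-1523/31) = 25891/31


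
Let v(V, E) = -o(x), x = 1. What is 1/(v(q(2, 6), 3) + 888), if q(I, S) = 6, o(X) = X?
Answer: 1/887 ≈ 0.0011274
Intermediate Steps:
v(V, E) = -1 (v(V, E) = -1*1 = -1)
1/(v(q(2, 6), 3) + 888) = 1/(-1 + 888) = 1/887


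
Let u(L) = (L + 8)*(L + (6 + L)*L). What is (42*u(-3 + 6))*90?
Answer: 1247400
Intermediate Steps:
u(L) = (8 + L)*(L + L*(6 + L))
(42*u(-3 + 6))*90 = (42*((-3 + 6)*(56 + (-3 + 6)² + 15*(-3 + 6))))*90 = (42*(3*(56 + 3² + 15*3)))*90 = (42*(3*(56 + 9 + 45)))*90 = (42*(3*110))*90 = (42*330)*90 = 13860*90 = 1247400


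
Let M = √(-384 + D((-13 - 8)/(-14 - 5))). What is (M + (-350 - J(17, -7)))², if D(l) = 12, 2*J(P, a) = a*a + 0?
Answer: 559513/4 - 1498*I*√93 ≈ 1.3988e+5 - 14446.0*I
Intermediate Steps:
J(P, a) = a²/2 (J(P, a) = (a*a + 0)/2 = (a² + 0)/2 = a²/2)
M = 2*I*√93 (M = √(-384 + 12) = √(-372) = 2*I*√93 ≈ 19.287*I)
(M + (-350 - J(17, -7)))² = (2*I*√93 + (-350 - (-7)²/2))² = (2*I*√93 + (-350 - 49/2))² = (2*I*√93 - 749/2)² = (-749/2 + 2*I*√93)²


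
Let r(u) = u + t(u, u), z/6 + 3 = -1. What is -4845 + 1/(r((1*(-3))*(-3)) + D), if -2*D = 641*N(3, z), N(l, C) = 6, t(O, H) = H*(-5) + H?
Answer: -9447751/1950 ≈ -4845.0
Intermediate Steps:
z = -24 (z = -18 + 6*(-1) = -18 - 6 = -24)
t(O, H) = -4*H (t(O, H) = -5*H + H = -4*H)
D = -1923 (D = -641*6/2 = -½*3846 = -1923)
r(u) = -3*u (r(u) = u - 4*u = -3*u)
-4845 + 1/(r((1*(-3))*(-3)) + D) = -4845 + 1/(-3*1*(-3)*(-3) - 1923) = -4845 + 1/(-(-9)*(-3) - 1923) = -4845 + 1/(-3*9 - 1923) = -4845 + 1/(-27 - 1923) = -4845 + 1/(-1950) = -4845 - 1/1950 = -9447751/1950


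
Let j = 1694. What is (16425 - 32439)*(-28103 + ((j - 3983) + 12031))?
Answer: 294033054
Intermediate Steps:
(16425 - 32439)*(-28103 + ((j - 3983) + 12031)) = (16425 - 32439)*(-28103 + ((1694 - 3983) + 12031)) = -16014*(-28103 + (-2289 + 12031)) = -16014*(-28103 + 9742) = -16014*(-18361) = 294033054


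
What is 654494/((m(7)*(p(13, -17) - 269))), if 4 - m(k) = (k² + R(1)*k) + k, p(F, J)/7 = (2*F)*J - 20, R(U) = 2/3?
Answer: 981741/297755 ≈ 3.2971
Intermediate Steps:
R(U) = ⅔ (R(U) = 2*(⅓) = ⅔)
p(F, J) = -140 + 14*F*J (p(F, J) = 7*((2*F)*J - 20) = 7*(2*F*J - 20) = 7*(-20 + 2*F*J) = -140 + 14*F*J)
m(k) = 4 - k² - 5*k/3 (m(k) = 4 - ((k² + 2*k/3) + k) = 4 - (k² + 5*k/3) = 4 + (-k² - 5*k/3) = 4 - k² - 5*k/3)
654494/((m(7)*(p(13, -17) - 269))) = 654494/(((4 - 1*7² - 5/3*7)*((-140 + 14*13*(-17)) - 269))) = 654494/(((4 - 1*49 - 35/3)*((-140 - 3094) - 269))) = 654494/(((4 - 49 - 35/3)*(-3234 - 269))) = 654494/((-170/3*(-3503))) = 654494/(595510/3) = 654494*(3/595510) = 981741/297755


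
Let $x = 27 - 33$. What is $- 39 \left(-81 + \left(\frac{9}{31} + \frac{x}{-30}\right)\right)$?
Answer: $\frac{486681}{155} \approx 3139.9$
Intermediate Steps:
$x = -6$ ($x = 27 - 33 = -6$)
$- 39 \left(-81 + \left(\frac{9}{31} + \frac{x}{-30}\right)\right) = - 39 \left(-81 + \left(\frac{9}{31} - \frac{6}{-30}\right)\right) = - 39 \left(-81 + \left(9 \cdot \frac{1}{31} - - \frac{1}{5}\right)\right) = - 39 \left(-81 + \left(\frac{9}{31} + \frac{1}{5}\right)\right) = - 39 \left(-81 + \frac{76}{155}\right) = \left(-39\right) \left(- \frac{12479}{155}\right) = \frac{486681}{155}$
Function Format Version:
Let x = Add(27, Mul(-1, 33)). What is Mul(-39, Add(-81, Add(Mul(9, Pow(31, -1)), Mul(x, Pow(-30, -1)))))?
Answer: Rational(486681, 155) ≈ 3139.9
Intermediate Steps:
x = -6 (x = Add(27, -33) = -6)
Mul(-39, Add(-81, Add(Mul(9, Pow(31, -1)), Mul(x, Pow(-30, -1))))) = Mul(-39, Add(-81, Add(Mul(9, Pow(31, -1)), Mul(-6, Pow(-30, -1))))) = Mul(-39, Add(-81, Add(Mul(9, Rational(1, 31)), Mul(-6, Rational(-1, 30))))) = Mul(-39, Add(-81, Add(Rational(9, 31), Rational(1, 5)))) = Mul(-39, Add(-81, Rational(76, 155))) = Mul(-39, Rational(-12479, 155)) = Rational(486681, 155)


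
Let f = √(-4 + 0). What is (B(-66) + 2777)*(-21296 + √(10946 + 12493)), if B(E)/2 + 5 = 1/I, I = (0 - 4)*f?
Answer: -(11068 + I)*(21296 - √23439)/4 ≈ -5.8502e+7 - 5285.7*I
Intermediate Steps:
f = 2*I (f = √(-4) = 2*I ≈ 2.0*I)
I = -8*I (I = (0 - 4)*(2*I) = -8*I ≈ -8.0*I)
B(E) = -10 + I/4 (B(E) = -10 + 2/((-8*I)) = -10 + 2*(I/8) = -10 + I/4)
(B(-66) + 2777)*(-21296 + √(10946 + 12493)) = ((-10 + I/4) + 2777)*(-21296 + √(10946 + 12493)) = (2767 + I/4)*(-21296 + √23439) = (-21296 + √23439)*(2767 + I/4)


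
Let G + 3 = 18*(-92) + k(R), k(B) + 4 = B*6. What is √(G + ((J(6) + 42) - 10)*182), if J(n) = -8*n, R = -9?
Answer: I*√4629 ≈ 68.037*I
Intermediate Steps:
k(B) = -4 + 6*B (k(B) = -4 + B*6 = -4 + 6*B)
G = -1717 (G = -3 + (18*(-92) + (-4 + 6*(-9))) = -3 + (-1656 + (-4 - 54)) = -3 + (-1656 - 58) = -3 - 1714 = -1717)
√(G + ((J(6) + 42) - 10)*182) = √(-1717 + ((-8*6 + 42) - 10)*182) = √(-1717 + ((-48 + 42) - 10)*182) = √(-1717 + (-6 - 10)*182) = √(-1717 - 16*182) = √(-1717 - 2912) = √(-4629) = I*√4629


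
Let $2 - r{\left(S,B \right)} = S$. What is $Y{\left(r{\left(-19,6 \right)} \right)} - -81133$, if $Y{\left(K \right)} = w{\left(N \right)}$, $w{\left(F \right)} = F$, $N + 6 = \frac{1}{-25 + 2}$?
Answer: $\frac{1865920}{23} \approx 81127.0$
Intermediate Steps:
$N = - \frac{139}{23}$ ($N = -6 + \frac{1}{-25 + 2} = -6 + \frac{1}{-23} = -6 - \frac{1}{23} = - \frac{139}{23} \approx -6.0435$)
$r{\left(S,B \right)} = 2 - S$
$Y{\left(K \right)} = - \frac{139}{23}$
$Y{\left(r{\left(-19,6 \right)} \right)} - -81133 = - \frac{139}{23} - -81133 = - \frac{139}{23} + 81133 = \frac{1865920}{23}$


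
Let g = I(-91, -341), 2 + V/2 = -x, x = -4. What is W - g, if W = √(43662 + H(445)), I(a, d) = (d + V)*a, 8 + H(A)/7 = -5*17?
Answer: -30667 + 27*√59 ≈ -30460.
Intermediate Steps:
H(A) = -651 (H(A) = -56 + 7*(-5*17) = -56 + 7*(-85) = -56 - 595 = -651)
V = 4 (V = -4 + 2*(-1*(-4)) = -4 + 2*4 = -4 + 8 = 4)
I(a, d) = a*(4 + d) (I(a, d) = (d + 4)*a = (4 + d)*a = a*(4 + d))
W = 27*√59 (W = √(43662 - 651) = √43011 = 27*√59 ≈ 207.39)
g = 30667 (g = -91*(4 - 341) = -91*(-337) = 30667)
W - g = 27*√59 - 1*30667 = 27*√59 - 30667 = -30667 + 27*√59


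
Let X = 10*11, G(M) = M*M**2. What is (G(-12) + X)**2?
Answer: 2617924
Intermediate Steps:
G(M) = M**3
X = 110
(G(-12) + X)**2 = ((-12)**3 + 110)**2 = (-1728 + 110)**2 = (-1618)**2 = 2617924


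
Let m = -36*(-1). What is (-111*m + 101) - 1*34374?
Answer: -38269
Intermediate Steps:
m = 36
(-111*m + 101) - 1*34374 = (-111*36 + 101) - 1*34374 = (-3996 + 101) - 34374 = -3895 - 34374 = -38269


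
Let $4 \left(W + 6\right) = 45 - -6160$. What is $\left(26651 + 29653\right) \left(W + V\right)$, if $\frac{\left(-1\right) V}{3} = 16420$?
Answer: $-2686531284$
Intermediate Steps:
$V = -49260$ ($V = \left(-3\right) 16420 = -49260$)
$W = \frac{6181}{4}$ ($W = -6 + \frac{45 - -6160}{4} = -6 + \frac{45 + 6160}{4} = -6 + \frac{1}{4} \cdot 6205 = -6 + \frac{6205}{4} = \frac{6181}{4} \approx 1545.3$)
$\left(26651 + 29653\right) \left(W + V\right) = \left(26651 + 29653\right) \left(\frac{6181}{4} - 49260\right) = 56304 \left(- \frac{190859}{4}\right) = -2686531284$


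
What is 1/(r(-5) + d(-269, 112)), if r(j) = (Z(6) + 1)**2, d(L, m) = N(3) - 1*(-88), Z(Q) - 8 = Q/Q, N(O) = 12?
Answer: 1/200 ≈ 0.0050000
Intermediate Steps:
Z(Q) = 9 (Z(Q) = 8 + Q/Q = 8 + 1 = 9)
d(L, m) = 100 (d(L, m) = 12 - 1*(-88) = 12 + 88 = 100)
r(j) = 100 (r(j) = (9 + 1)**2 = 10**2 = 100)
1/(r(-5) + d(-269, 112)) = 1/(100 + 100) = 1/200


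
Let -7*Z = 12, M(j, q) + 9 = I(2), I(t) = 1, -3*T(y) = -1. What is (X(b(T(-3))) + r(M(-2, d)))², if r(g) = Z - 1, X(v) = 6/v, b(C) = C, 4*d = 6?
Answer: 11449/49 ≈ 233.65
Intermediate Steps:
T(y) = ⅓ (T(y) = -⅓*(-1) = ⅓)
d = 3/2 (d = (¼)*6 = 3/2 ≈ 1.5000)
M(j, q) = -8 (M(j, q) = -9 + 1 = -8)
Z = -12/7 (Z = -⅐*12 = -12/7 ≈ -1.7143)
r(g) = -19/7 (r(g) = -12/7 - 1 = -19/7)
(X(b(T(-3))) + r(M(-2, d)))² = (6/(⅓) - 19/7)² = (6*3 - 19/7)² = (18 - 19/7)² = (107/7)² = 11449/49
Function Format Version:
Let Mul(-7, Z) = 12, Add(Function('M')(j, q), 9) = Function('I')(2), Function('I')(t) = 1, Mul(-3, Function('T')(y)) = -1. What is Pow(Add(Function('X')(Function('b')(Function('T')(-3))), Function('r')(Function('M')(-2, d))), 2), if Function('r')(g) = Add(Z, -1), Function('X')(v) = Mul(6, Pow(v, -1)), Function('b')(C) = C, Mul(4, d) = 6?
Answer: Rational(11449, 49) ≈ 233.65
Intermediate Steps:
Function('T')(y) = Rational(1, 3) (Function('T')(y) = Mul(Rational(-1, 3), -1) = Rational(1, 3))
d = Rational(3, 2) (d = Mul(Rational(1, 4), 6) = Rational(3, 2) ≈ 1.5000)
Function('M')(j, q) = -8 (Function('M')(j, q) = Add(-9, 1) = -8)
Z = Rational(-12, 7) (Z = Mul(Rational(-1, 7), 12) = Rational(-12, 7) ≈ -1.7143)
Function('r')(g) = Rational(-19, 7) (Function('r')(g) = Add(Rational(-12, 7), -1) = Rational(-19, 7))
Pow(Add(Function('X')(Function('b')(Function('T')(-3))), Function('r')(Function('M')(-2, d))), 2) = Pow(Add(Mul(6, Pow(Rational(1, 3), -1)), Rational(-19, 7)), 2) = Pow(Add(Mul(6, 3), Rational(-19, 7)), 2) = Pow(Add(18, Rational(-19, 7)), 2) = Pow(Rational(107, 7), 2) = Rational(11449, 49)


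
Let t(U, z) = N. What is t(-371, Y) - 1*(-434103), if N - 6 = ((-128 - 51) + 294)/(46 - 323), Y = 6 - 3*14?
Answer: 120248078/277 ≈ 4.3411e+5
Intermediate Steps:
Y = -36 (Y = 6 - 42 = -36)
N = 1547/277 (N = 6 + ((-128 - 51) + 294)/(46 - 323) = 6 + (-179 + 294)/(-277) = 6 + 115*(-1/277) = 6 - 115/277 = 1547/277 ≈ 5.5848)
t(U, z) = 1547/277
t(-371, Y) - 1*(-434103) = 1547/277 - 1*(-434103) = 1547/277 + 434103 = 120248078/277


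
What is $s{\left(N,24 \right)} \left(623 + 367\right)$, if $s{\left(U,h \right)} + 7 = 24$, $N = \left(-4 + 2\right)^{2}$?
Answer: $16830$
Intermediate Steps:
$N = 4$ ($N = \left(-2\right)^{2} = 4$)
$s{\left(U,h \right)} = 17$ ($s{\left(U,h \right)} = -7 + 24 = 17$)
$s{\left(N,24 \right)} \left(623 + 367\right) = 17 \left(623 + 367\right) = 17 \cdot 990 = 16830$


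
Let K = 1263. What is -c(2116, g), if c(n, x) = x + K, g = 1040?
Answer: -2303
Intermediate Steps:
c(n, x) = 1263 + x (c(n, x) = x + 1263 = 1263 + x)
-c(2116, g) = -(1263 + 1040) = -1*2303 = -2303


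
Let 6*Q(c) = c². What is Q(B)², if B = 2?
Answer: 4/9 ≈ 0.44444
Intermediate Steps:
Q(c) = c²/6
Q(B)² = ((⅙)*2²)² = ((⅙)*4)² = (⅔)² = 4/9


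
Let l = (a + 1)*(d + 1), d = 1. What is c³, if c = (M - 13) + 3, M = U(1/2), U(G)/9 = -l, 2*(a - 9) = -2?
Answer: -5088448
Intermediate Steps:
a = 8 (a = 9 + (½)*(-2) = 9 - 1 = 8)
l = 18 (l = (8 + 1)*(1 + 1) = 9*2 = 18)
U(G) = -162 (U(G) = 9*(-1*18) = 9*(-18) = -162)
M = -162
c = -172 (c = (-162 - 13) + 3 = -175 + 3 = -172)
c³ = (-172)³ = -5088448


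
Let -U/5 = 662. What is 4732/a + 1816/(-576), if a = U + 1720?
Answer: -116939/19080 ≈ -6.1289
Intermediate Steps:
U = -3310 (U = -5*662 = -3310)
a = -1590 (a = -3310 + 1720 = -1590)
4732/a + 1816/(-576) = 4732/(-1590) + 1816/(-576) = 4732*(-1/1590) + 1816*(-1/576) = -2366/795 - 227/72 = -116939/19080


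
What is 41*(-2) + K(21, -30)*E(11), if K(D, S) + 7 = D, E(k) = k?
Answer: 72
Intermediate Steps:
K(D, S) = -7 + D
41*(-2) + K(21, -30)*E(11) = 41*(-2) + (-7 + 21)*11 = -82 + 14*11 = -82 + 154 = 72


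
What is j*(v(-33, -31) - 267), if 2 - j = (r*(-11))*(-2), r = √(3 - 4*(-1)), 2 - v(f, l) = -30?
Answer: -470 + 5170*√7 ≈ 13209.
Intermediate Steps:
v(f, l) = 32 (v(f, l) = 2 - 1*(-30) = 2 + 30 = 32)
r = √7 (r = √(3 + 4) = √7 ≈ 2.6458)
j = 2 - 22*√7 (j = 2 - √7*(-11)*(-2) = 2 - (-11*√7)*(-2) = 2 - 22*√7 ≈ -56.207)
j*(v(-33, -31) - 267) = (2 - 22*√7)*(32 - 267) = (2 - 22*√7)*(-235) = -470 + 5170*√7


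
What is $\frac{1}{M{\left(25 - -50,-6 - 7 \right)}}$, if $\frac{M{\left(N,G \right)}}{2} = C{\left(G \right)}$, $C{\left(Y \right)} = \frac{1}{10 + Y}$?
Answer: $- \frac{3}{2} \approx -1.5$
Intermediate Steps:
$M{\left(N,G \right)} = \frac{2}{10 + G}$
$\frac{1}{M{\left(25 - -50,-6 - 7 \right)}} = \frac{1}{2 \frac{1}{10 - 13}} = \frac{1}{2 \frac{1}{-3}} = \frac{1}{2 \left(- \frac{1}{3}\right)} = \frac{1}{- \frac{2}{3}} = - \frac{3}{2}$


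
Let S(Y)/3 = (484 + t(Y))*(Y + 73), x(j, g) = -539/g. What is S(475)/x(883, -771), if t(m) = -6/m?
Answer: 41628023208/36575 ≈ 1.1382e+6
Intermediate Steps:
S(Y) = 3*(73 + Y)*(484 - 6/Y) (S(Y) = 3*((484 - 6/Y)*(Y + 73)) = 3*((484 - 6/Y)*(73 + Y)) = 3*((73 + Y)*(484 - 6/Y)) = 3*(73 + Y)*(484 - 6/Y))
S(475)/x(883, -771) = (105978 - 1314/475 + 1452*475)/((-539/(-771))) = (105978 - 1314*1/475 + 689700)/((-539*(-1/771))) = (105978 - 1314/475 + 689700)/(539/771) = (377945736/475)*(771/539) = 41628023208/36575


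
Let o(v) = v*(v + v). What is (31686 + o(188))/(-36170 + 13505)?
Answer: -102374/22665 ≈ -4.5168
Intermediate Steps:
o(v) = 2*v**2 (o(v) = v*(2*v) = 2*v**2)
(31686 + o(188))/(-36170 + 13505) = (31686 + 2*188**2)/(-36170 + 13505) = (31686 + 2*35344)/(-22665) = (31686 + 70688)*(-1/22665) = 102374*(-1/22665) = -102374/22665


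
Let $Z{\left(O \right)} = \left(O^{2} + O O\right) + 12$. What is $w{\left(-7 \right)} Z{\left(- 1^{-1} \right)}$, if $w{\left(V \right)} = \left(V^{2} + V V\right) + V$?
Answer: $1274$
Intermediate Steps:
$w{\left(V \right)} = V + 2 V^{2}$ ($w{\left(V \right)} = \left(V^{2} + V^{2}\right) + V = 2 V^{2} + V = V + 2 V^{2}$)
$Z{\left(O \right)} = 12 + 2 O^{2}$ ($Z{\left(O \right)} = \left(O^{2} + O^{2}\right) + 12 = 2 O^{2} + 12 = 12 + 2 O^{2}$)
$w{\left(-7 \right)} Z{\left(- 1^{-1} \right)} = - 7 \left(1 + 2 \left(-7\right)\right) \left(12 + 2 \left(- 1^{-1}\right)^{2}\right) = - 7 \left(1 - 14\right) \left(12 + 2 \left(\left(-1\right) 1\right)^{2}\right) = \left(-7\right) \left(-13\right) \left(12 + 2 \left(-1\right)^{2}\right) = 91 \left(12 + 2 \cdot 1\right) = 91 \left(12 + 2\right) = 91 \cdot 14 = 1274$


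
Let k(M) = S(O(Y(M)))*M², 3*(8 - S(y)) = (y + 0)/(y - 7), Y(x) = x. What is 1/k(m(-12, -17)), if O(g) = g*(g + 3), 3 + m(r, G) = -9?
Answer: 101/111168 ≈ 0.00090853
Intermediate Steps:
m(r, G) = -12 (m(r, G) = -3 - 9 = -12)
O(g) = g*(3 + g)
S(y) = 8 - y/(3*(-7 + y)) (S(y) = 8 - (y + 0)/(3*(y - 7)) = 8 - y/(3*(-7 + y)))
k(M) = M²*(-168 + 23*M*(3 + M))/(3*(-7 + M*(3 + M))) (k(M) = ((-168 + 23*(M*(3 + M)))/(3*(-7 + M*(3 + M))))*M² = ((-168 + 23*M*(3 + M))/(3*(-7 + M*(3 + M))))*M² = M²*(-168 + 23*M*(3 + M))/(3*(-7 + M*(3 + M))))
1/k(m(-12, -17)) = 1/((⅓)*(-12)²*(-168 + 23*(-12)*(3 - 12))/(-7 - 12*(3 - 12))) = 1/((⅓)*144*(-168 + 23*(-12)*(-9))/(-7 - 12*(-9))) = 1/((⅓)*144*(-168 + 2484)/(-7 + 108)) = 1/((⅓)*144*2316/101) = 1/((⅓)*144*(1/101)*2316) = 1/(111168/101) = 101/111168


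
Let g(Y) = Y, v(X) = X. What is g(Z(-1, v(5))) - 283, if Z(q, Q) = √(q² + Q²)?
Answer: -283 + √26 ≈ -277.90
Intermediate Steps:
Z(q, Q) = √(Q² + q²)
g(Z(-1, v(5))) - 283 = √(5² + (-1)²) - 283 = √(25 + 1) - 283 = √26 - 283 = -283 + √26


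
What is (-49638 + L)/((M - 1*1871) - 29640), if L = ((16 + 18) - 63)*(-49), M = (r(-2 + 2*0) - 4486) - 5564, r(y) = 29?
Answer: 48217/41532 ≈ 1.1610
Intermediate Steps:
M = -10021 (M = (29 - 4486) - 5564 = -4457 - 5564 = -10021)
L = 1421 (L = (34 - 63)*(-49) = -29*(-49) = 1421)
(-49638 + L)/((M - 1*1871) - 29640) = (-49638 + 1421)/((-10021 - 1*1871) - 29640) = -48217/((-10021 - 1871) - 29640) = -48217/(-11892 - 29640) = -48217/(-41532) = -48217*(-1/41532) = 48217/41532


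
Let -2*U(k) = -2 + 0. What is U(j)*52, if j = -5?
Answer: 52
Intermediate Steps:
U(k) = 1 (U(k) = -(-2 + 0)/2 = -½*(-2) = 1)
U(j)*52 = 1*52 = 52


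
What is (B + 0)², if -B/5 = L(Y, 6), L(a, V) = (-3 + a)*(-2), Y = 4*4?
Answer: 16900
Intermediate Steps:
Y = 16
L(a, V) = 6 - 2*a
B = 130 (B = -5*(6 - 2*16) = -5*(6 - 32) = -5*(-26) = 130)
(B + 0)² = (130 + 0)² = 130² = 16900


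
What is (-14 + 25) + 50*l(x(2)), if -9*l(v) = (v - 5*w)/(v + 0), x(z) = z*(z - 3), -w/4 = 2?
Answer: 1049/9 ≈ 116.56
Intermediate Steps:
w = -8 (w = -4*2 = -8)
x(z) = z*(-3 + z)
l(v) = -(40 + v)/(9*v) (l(v) = -(v - 5*(-8))/(9*(v + 0)) = -(v + 40)/(9*v) = -(40 + v)/(9*v))
(-14 + 25) + 50*l(x(2)) = (-14 + 25) + 50*((-40 - 2*(-3 + 2))/(9*((2*(-3 + 2))))) = 11 + 50*((-40 - 2*(-1))/(9*((2*(-1))))) = 11 + 50*((1/9)*(-40 - 1*(-2))/(-2)) = 11 + 50*((1/9)*(-1/2)*(-40 + 2)) = 11 + 50*((1/9)*(-1/2)*(-38)) = 11 + 50*(19/9) = 11 + 950/9 = 1049/9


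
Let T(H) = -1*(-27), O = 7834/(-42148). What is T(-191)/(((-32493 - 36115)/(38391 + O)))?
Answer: -21844296459/1445844992 ≈ -15.108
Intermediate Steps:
O = -3917/21074 (O = 7834*(-1/42148) = -3917/21074 ≈ -0.18587)
T(H) = 27
T(-191)/(((-32493 - 36115)/(38391 + O))) = 27/(((-32493 - 36115)/(38391 - 3917/21074))) = 27/((-68608/809048017/21074)) = 27/((-68608*21074/809048017)) = 27/(-1445844992/809048017) = 27*(-809048017/1445844992) = -21844296459/1445844992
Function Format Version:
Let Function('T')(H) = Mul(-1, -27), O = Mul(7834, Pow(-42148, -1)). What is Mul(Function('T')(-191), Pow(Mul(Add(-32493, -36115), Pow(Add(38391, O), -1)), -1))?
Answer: Rational(-21844296459, 1445844992) ≈ -15.108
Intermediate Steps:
O = Rational(-3917, 21074) (O = Mul(7834, Rational(-1, 42148)) = Rational(-3917, 21074) ≈ -0.18587)
Function('T')(H) = 27
Mul(Function('T')(-191), Pow(Mul(Add(-32493, -36115), Pow(Add(38391, O), -1)), -1)) = Mul(27, Pow(Mul(Add(-32493, -36115), Pow(Add(38391, Rational(-3917, 21074)), -1)), -1)) = Mul(27, Pow(Mul(-68608, Pow(Rational(809048017, 21074), -1)), -1)) = Mul(27, Pow(Mul(-68608, Rational(21074, 809048017)), -1)) = Mul(27, Pow(Rational(-1445844992, 809048017), -1)) = Mul(27, Rational(-809048017, 1445844992)) = Rational(-21844296459, 1445844992)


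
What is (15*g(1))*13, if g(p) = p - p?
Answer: 0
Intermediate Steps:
g(p) = 0
(15*g(1))*13 = (15*0)*13 = 0*13 = 0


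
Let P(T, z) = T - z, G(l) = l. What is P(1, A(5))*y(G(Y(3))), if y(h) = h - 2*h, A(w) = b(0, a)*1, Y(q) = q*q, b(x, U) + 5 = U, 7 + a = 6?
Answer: -63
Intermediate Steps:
a = -1 (a = -7 + 6 = -1)
b(x, U) = -5 + U
Y(q) = q**2
A(w) = -6 (A(w) = (-5 - 1)*1 = -6*1 = -6)
y(h) = -h (y(h) = h - 2*h = -h)
P(1, A(5))*y(G(Y(3))) = (1 - 1*(-6))*(-1*3**2) = (1 + 6)*(-1*9) = 7*(-9) = -63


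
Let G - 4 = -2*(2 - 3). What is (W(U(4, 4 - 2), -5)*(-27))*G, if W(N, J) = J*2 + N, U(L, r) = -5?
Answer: 2430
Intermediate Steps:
W(N, J) = N + 2*J (W(N, J) = 2*J + N = N + 2*J)
G = 6 (G = 4 - 2*(2 - 3) = 4 - 2*(-1) = 4 + 2 = 6)
(W(U(4, 4 - 2), -5)*(-27))*G = ((-5 + 2*(-5))*(-27))*6 = ((-5 - 10)*(-27))*6 = -15*(-27)*6 = 405*6 = 2430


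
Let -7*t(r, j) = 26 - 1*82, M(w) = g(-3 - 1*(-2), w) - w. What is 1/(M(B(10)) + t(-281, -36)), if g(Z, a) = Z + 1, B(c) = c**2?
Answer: -1/92 ≈ -0.010870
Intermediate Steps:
g(Z, a) = 1 + Z
M(w) = -w (M(w) = (1 + (-3 - 1*(-2))) - w = (1 + (-3 + 2)) - w = (1 - 1) - w = 0 - w = -w)
t(r, j) = 8 (t(r, j) = -(26 - 1*82)/7 = -(26 - 82)/7 = -1/7*(-56) = 8)
1/(M(B(10)) + t(-281, -36)) = 1/(-1*10**2 + 8) = 1/(-1*100 + 8) = 1/(-100 + 8) = 1/(-92) = -1/92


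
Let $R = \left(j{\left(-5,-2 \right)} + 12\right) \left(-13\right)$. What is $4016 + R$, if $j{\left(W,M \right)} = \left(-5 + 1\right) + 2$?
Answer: $3886$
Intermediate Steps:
$j{\left(W,M \right)} = -2$ ($j{\left(W,M \right)} = -4 + 2 = -2$)
$R = -130$ ($R = \left(-2 + 12\right) \left(-13\right) = 10 \left(-13\right) = -130$)
$4016 + R = 4016 - 130 = 3886$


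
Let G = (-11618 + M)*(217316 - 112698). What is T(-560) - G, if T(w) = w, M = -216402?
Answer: 23854995800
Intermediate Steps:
G = -23854996360 (G = (-11618 - 216402)*(217316 - 112698) = -228020*104618 = -23854996360)
T(-560) - G = -560 - 1*(-23854996360) = -560 + 23854996360 = 23854995800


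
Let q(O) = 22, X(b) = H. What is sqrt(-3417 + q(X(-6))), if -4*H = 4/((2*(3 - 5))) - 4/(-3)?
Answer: I*sqrt(3395) ≈ 58.267*I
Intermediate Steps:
H = -1/12 (H = -(4/((2*(3 - 5))) - 4/(-3))/4 = -(4/((2*(-2))) - 4*(-1/3))/4 = -(4/(-4) + 4/3)/4 = -(4*(-1/4) + 4/3)/4 = -(-1 + 4/3)/4 = -1/4*1/3 = -1/12 ≈ -0.083333)
X(b) = -1/12
sqrt(-3417 + q(X(-6))) = sqrt(-3417 + 22) = sqrt(-3395) = I*sqrt(3395)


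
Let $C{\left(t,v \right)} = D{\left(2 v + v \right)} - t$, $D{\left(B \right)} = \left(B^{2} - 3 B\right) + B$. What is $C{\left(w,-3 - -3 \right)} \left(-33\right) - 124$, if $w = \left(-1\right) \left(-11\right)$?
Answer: $239$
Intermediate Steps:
$w = 11$
$D{\left(B \right)} = B^{2} - 2 B$
$C{\left(t,v \right)} = - t + 3 v \left(-2 + 3 v\right)$ ($C{\left(t,v \right)} = \left(2 v + v\right) \left(-2 + \left(2 v + v\right)\right) - t = 3 v \left(-2 + 3 v\right) - t = - t + 3 v \left(-2 + 3 v\right)$)
$C{\left(w,-3 - -3 \right)} \left(-33\right) - 124 = \left(\left(-1\right) 11 + 3 \left(-3 - -3\right) \left(-2 + 3 \left(-3 - -3\right)\right)\right) \left(-33\right) - 124 = \left(-11 + 3 \left(-3 + 3\right) \left(-2 + 3 \left(-3 + 3\right)\right)\right) \left(-33\right) - 124 = \left(-11 + 3 \cdot 0 \left(-2 + 3 \cdot 0\right)\right) \left(-33\right) - 124 = \left(-11 + 3 \cdot 0 \left(-2 + 0\right)\right) \left(-33\right) - 124 = \left(-11 + 3 \cdot 0 \left(-2\right)\right) \left(-33\right) - 124 = \left(-11 + 0\right) \left(-33\right) - 124 = \left(-11\right) \left(-33\right) - 124 = 363 - 124 = 239$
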